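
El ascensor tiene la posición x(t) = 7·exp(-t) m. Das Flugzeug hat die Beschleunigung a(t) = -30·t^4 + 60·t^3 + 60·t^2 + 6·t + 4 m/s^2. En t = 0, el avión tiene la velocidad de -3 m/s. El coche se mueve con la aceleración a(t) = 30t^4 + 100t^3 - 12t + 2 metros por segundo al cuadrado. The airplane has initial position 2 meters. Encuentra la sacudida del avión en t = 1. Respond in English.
To solve this, we need to take 1 derivative of our acceleration equation a(t) = -30·t^4 + 60·t^3 + 60·t^2 + 6·t + 4. Differentiating acceleration, we get jerk: j(t) = -120·t^3 + 180·t^2 + 120·t + 6. From the given jerk equation j(t) = -120·t^3 + 180·t^2 + 120·t + 6, we substitute t = 1 to get j = 186.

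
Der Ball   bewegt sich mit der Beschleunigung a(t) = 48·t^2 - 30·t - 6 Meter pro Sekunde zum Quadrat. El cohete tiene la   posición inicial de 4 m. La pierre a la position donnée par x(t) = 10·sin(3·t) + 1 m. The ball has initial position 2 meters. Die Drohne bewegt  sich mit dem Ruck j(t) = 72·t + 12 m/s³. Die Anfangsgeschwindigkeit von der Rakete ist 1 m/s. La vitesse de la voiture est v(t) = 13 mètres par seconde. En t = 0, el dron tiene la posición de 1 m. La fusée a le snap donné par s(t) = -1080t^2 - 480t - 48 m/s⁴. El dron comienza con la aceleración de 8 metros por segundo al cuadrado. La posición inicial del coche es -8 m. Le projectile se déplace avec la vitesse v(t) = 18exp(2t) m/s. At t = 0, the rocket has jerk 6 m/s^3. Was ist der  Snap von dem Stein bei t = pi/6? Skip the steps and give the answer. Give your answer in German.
Der Snap bei t = pi/6 ist s = 810.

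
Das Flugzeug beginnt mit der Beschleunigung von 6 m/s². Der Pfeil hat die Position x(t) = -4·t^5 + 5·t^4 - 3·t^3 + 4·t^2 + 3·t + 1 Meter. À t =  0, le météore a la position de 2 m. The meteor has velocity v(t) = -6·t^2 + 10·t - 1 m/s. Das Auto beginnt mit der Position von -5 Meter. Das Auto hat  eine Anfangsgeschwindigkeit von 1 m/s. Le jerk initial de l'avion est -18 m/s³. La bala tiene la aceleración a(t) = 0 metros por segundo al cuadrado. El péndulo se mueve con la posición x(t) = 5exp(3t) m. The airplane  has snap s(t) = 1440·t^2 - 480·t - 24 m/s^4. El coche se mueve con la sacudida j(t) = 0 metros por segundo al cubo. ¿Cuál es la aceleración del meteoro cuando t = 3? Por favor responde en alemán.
Ausgehend von der Geschwindigkeit v(t) = -6·t^2 + 10·t - 1, nehmen wir 1 Ableitung. Mit d/dt von v(t) finden wir a(t) = 10 - 12·t. Mit a(t) = 10 - 12·t und Einsetzen von t = 3, finden wir a = -26.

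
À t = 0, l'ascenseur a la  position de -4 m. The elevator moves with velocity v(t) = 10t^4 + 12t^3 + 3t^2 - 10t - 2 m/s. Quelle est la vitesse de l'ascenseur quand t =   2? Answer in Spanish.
Usando v(t) = 10·t^4 + 12·t^3 + 3·t^2 - 10·t - 2 y sustituyendo t = 2, encontramos v = 246.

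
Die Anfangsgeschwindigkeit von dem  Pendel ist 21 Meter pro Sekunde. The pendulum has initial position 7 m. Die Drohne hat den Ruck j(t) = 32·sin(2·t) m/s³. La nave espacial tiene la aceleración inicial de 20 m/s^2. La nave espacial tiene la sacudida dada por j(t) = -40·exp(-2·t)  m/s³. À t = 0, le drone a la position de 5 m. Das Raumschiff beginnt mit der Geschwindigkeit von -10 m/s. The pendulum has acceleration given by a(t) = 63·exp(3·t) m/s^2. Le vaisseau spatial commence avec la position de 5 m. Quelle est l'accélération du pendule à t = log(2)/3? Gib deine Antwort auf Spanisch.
Usando a(t) = 63·exp(3·t) y sustituyendo t = log(2)/3, encontramos a = 126.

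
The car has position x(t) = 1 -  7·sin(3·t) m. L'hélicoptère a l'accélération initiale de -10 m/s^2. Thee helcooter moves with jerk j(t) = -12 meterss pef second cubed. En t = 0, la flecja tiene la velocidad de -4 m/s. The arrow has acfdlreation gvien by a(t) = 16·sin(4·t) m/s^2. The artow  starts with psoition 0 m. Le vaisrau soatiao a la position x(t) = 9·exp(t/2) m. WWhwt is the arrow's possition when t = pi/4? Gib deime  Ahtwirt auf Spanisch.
Partiendo de la aceleración a(t) = 16·sin(4·t), tomamos 2 integrales. La antiderivada de la aceleración, con v(0) = -4, da la velocidad: v(t) = -4·cos(4·t). La antiderivada de la velocidad, con x(0) = 0, da la posición: x(t) = -sin(4·t). Tenemos la posición x(t) = -sin(4·t). Sustituyendo t = pi/4: x(pi/4) = 0.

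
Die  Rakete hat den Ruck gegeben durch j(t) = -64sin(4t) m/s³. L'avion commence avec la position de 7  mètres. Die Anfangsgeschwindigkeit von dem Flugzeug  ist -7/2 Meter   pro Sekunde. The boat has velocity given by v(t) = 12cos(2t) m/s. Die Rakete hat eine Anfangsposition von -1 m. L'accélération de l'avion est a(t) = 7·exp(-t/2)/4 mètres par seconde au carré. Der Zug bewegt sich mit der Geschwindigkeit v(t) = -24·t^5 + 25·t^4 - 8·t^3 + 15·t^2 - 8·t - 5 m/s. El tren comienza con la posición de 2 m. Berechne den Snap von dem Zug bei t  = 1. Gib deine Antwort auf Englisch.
We must differentiate our velocity equation v(t) = -24·t^5 + 25·t^4 - 8·t^3 + 15·t^2 - 8·t - 5 3 times. Differentiating velocity, we get acceleration: a(t) = -120·t^4 + 100·t^3 - 24·t^2 + 30·t - 8. Differentiating acceleration, we get jerk: j(t) = -480·t^3 + 300·t^2 - 48·t + 30. Differentiating jerk, we get snap: s(t) = -1440·t^2 + 600·t - 48. Using s(t) = -1440·t^2 + 600·t - 48 and substituting t = 1, we find s = -888.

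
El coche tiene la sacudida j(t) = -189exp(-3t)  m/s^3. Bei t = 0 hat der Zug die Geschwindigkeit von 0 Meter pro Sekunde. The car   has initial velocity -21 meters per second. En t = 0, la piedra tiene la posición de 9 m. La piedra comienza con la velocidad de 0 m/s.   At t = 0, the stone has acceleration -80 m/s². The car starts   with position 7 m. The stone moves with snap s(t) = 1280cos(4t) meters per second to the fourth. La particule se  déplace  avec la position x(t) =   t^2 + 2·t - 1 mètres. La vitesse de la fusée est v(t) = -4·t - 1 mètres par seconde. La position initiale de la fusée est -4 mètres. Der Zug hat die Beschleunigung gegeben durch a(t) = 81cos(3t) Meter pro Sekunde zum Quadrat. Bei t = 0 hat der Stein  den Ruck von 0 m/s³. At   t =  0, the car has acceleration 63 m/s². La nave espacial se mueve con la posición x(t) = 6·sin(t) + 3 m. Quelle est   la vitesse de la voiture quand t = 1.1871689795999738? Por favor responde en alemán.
Um dies zu lösen, müssen wir 2 Integrale unserer Gleichung für den Ruck j(t) = -189·exp(-3·t) finden. Durch Integration von dem Ruck und Verwendung der Anfangsbedingung a(0) = 63, erhalten wir a(t) = 63·exp(-3·t). Mit ∫a(t)dt und Anwendung von v(0) = -21, finden wir v(t) = -21·exp(-3·t). Wir haben die Geschwindigkeit v(t) = -21·exp(-3·t). Durch Einsetzen von t = 1.1871689795999738: v(1.1871689795999738) = -0.596316029818828.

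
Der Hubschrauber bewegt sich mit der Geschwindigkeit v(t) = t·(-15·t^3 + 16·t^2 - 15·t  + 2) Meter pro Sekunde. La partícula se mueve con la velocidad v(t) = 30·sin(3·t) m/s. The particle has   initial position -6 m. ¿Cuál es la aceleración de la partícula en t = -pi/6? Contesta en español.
Debemos derivar nuestra ecuación de la velocidad v(t) = 30·sin(3·t) 1 vez. La derivada de la velocidad da la aceleración: a(t) = 90·cos(3·t). Tenemos la aceleración a(t) = 90·cos(3·t). Sustituyendo t = -pi/6: a(-pi/6) = 0.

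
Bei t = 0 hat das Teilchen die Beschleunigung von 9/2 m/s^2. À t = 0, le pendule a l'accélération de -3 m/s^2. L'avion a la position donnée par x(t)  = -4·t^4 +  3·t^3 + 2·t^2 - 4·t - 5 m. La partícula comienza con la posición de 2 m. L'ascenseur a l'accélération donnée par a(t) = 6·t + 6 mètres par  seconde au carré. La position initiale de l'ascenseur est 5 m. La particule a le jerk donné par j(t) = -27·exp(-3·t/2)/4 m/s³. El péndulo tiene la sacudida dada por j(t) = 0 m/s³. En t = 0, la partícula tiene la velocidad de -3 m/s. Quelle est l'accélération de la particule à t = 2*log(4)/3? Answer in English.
We must find the antiderivative of our jerk equation j(t) = -27·exp(-3·t/2)/4 1 time. Integrating jerk and using the initial condition a(0) = 9/2, we get a(t) = 9·exp(-3·t/2)/2. We have acceleration a(t) = 9·exp(-3·t/2)/2. Substituting t = 2*log(4)/3: a(2*log(4)/3) = 9/8.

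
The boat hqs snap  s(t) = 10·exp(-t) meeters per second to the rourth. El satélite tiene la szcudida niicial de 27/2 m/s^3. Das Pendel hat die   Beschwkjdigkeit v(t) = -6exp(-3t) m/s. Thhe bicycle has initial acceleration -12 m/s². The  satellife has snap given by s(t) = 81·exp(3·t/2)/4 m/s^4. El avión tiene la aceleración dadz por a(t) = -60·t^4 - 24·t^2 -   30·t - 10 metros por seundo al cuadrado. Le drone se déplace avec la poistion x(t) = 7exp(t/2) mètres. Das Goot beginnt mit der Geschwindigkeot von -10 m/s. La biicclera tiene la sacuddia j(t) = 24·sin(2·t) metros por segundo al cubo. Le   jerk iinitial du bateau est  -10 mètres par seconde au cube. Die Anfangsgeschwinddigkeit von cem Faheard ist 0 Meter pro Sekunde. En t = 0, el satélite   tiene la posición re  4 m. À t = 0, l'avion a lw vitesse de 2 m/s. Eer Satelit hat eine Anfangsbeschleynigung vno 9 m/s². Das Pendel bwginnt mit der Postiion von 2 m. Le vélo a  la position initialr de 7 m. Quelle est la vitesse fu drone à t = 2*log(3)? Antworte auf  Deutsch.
Um dies zu lösen, müssen wir 1 Ableitung unserer Gleichung für die Position x(t) = 7·exp(t/2) nehmen. Durch Ableiten von der Position erhalten wir die Geschwindigkeit: v(t) = 7·exp(t/2)/2. Aus der Gleichung für die Geschwindigkeit v(t) = 7·exp(t/2)/2, setzen wir t = 2*log(3) ein und erhalten v = 21/2.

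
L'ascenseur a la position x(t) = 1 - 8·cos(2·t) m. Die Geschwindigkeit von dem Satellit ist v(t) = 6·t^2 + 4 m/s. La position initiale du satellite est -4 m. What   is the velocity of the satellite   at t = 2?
From the given velocity equation v(t) = 6·t^2 + 4, we substitute t = 2 to get v = 28.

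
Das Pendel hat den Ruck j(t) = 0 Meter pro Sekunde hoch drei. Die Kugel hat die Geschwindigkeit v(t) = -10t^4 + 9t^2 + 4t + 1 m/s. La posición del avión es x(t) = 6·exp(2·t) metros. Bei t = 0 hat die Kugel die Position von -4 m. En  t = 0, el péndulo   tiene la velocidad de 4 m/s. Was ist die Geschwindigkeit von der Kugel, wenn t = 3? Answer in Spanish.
Tenemos la velocidad v(t) = -10·t^4 + 9·t^2 + 4·t + 1. Sustituyendo t = 3: v(3) = -716.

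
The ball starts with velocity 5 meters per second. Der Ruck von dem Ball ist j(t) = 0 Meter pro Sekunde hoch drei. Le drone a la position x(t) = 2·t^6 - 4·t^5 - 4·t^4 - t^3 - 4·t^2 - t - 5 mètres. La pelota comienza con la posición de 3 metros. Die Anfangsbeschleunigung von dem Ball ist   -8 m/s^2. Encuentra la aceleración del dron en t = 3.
Partiendo de la posición x(t) = 2·t^6 - 4·t^5 - 4·t^4 - t^3 - 4·t^2 - t - 5, tomamos 2 derivadas. Derivando la posición, obtenemos la velocidad: v(t) = 12·t^5 - 20·t^4 - 16·t^3 - 3·t^2 - 8·t - 1. La derivada de la velocidad da la aceleración: a(t) = 60·t^4 - 80·t^3 - 48·t^2 - 6·t - 8. De la ecuación de la aceleración a(t) = 60·t^4 - 80·t^3 - 48·t^2 - 6·t - 8, sustituimos t = 3 para obtener a = 2242.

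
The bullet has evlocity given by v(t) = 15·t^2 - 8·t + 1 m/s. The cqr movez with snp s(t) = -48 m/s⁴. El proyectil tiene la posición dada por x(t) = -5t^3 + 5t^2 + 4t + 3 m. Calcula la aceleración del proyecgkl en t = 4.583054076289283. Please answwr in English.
To solve this, we need to take 2 derivatives of our position equation x(t) = -5·t^3 + 5·t^2 + 4·t + 3. The derivative of position gives velocity: v(t) = -15·t^2 + 10·t + 4. The derivative of velocity gives acceleration: a(t) = 10 - 30·t. From the given acceleration equation a(t) = 10 - 30·t, we substitute t = 4.583054076289283 to get a = -127.491622288678.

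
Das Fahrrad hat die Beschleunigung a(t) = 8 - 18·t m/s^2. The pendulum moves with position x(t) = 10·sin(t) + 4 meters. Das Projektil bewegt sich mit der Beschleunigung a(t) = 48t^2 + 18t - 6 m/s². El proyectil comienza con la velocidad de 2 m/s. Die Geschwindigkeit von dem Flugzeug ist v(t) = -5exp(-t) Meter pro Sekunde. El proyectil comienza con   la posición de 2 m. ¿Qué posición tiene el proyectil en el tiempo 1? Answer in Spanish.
Necesitamos integrar nuestra ecuación de la aceleración a(t) = 48·t^2 + 18·t - 6 2 veces. La antiderivada de la aceleración es la velocidad. Usando v(0) = 2, obtenemos v(t) = 16·t^3 + 9·t^2 - 6·t + 2. La integral de la velocidad es la posición. Usando x(0) = 2, obtenemos x(t) = 4·t^4 + 3·t^3 - 3·t^2 + 2·t + 2. Tenemos la posición x(t) = 4·t^4 + 3·t^3 - 3·t^2 + 2·t + 2. Sustituyendo t = 1: x(1) = 8.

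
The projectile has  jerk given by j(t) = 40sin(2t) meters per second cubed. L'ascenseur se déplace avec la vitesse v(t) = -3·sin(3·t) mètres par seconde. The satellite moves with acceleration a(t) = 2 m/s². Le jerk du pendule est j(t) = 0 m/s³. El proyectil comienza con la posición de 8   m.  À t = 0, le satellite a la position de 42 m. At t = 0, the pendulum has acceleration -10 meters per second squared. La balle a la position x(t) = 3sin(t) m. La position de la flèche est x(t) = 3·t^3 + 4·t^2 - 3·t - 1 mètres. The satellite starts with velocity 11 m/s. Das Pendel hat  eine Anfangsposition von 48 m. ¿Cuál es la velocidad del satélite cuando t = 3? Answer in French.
Pour résoudre ceci, nous devons prendre 1 primitive de notre équation de l'accélération a(t) = 2. L'intégrale de l'accélération, avec v(0) = 11, donne la vitesse: v(t) = 2·t + 11. Nous avons la vitesse v(t) = 2·t + 11. En substituant t = 3: v(3) = 17.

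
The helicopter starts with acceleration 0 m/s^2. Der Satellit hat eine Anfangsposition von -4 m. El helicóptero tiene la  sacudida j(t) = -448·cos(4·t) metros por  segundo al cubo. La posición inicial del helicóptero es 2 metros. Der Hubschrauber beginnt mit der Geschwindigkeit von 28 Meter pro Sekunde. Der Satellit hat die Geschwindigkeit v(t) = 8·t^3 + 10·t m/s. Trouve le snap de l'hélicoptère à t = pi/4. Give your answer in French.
Nous devons dériver notre équation du jerk j(t) = -448·cos(4·t) 1 fois. En prenant d/dt de j(t), nous trouvons s(t) = 1792·sin(4·t). Nous avons le snap s(t) = 1792·sin(4·t). En substituant t = pi/4: s(pi/4) = 0.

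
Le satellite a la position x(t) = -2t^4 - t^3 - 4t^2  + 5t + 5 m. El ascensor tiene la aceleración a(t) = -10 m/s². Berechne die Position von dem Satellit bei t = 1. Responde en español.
De la ecuación de la posición x(t) = -2·t^4 - t^3 - 4·t^2 + 5·t + 5, sustituimos t = 1 para obtener x = 3.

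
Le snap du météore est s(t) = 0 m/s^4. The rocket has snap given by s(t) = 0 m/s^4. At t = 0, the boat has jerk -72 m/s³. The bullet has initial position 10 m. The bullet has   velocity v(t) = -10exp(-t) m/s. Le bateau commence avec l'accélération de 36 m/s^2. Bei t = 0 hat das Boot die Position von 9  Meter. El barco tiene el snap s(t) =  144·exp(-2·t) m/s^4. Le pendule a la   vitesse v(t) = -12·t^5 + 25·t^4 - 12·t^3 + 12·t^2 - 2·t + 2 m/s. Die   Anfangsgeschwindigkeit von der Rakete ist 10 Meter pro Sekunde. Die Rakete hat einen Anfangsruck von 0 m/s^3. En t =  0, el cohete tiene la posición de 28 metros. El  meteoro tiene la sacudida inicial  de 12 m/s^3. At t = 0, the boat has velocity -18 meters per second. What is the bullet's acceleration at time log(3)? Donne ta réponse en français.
En partant de la vitesse v(t) = -10·exp(-t), nous prenons 1 dérivée. En dérivant la vitesse, nous obtenons l'accélération: a(t) = 10·exp(-t). De l'équation de l'accélération a(t) = 10·exp(-t), nous substituons t = log(3) pour obtenir a = 10/3.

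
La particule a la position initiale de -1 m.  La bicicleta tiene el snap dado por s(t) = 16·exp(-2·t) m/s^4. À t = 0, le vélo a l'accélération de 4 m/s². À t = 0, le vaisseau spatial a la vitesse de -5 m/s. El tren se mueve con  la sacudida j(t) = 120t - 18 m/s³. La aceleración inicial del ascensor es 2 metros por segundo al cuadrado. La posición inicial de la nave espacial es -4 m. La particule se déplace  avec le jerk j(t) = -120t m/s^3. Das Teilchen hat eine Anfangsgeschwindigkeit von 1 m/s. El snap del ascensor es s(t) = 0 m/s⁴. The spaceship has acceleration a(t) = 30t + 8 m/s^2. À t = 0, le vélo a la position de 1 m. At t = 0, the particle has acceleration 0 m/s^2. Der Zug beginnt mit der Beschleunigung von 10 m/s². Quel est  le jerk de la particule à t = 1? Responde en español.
Usando j(t) = -120·t y sustituyendo t = 1, encontramos j = -120.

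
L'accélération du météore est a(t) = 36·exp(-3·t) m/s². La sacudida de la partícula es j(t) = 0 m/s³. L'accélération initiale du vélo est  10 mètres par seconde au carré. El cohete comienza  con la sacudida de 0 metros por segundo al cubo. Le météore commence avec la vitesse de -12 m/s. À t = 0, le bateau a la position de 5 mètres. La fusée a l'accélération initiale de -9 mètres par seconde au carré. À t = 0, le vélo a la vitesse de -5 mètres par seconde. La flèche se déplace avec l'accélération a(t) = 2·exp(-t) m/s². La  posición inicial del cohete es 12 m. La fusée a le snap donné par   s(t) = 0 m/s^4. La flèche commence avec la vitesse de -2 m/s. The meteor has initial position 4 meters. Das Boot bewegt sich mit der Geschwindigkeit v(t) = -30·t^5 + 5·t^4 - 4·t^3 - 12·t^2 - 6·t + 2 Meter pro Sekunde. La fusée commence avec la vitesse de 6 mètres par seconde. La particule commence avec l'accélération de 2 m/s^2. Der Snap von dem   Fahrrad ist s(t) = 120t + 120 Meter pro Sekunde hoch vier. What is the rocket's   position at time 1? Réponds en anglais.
We must find the integral of our snap equation s(t) = 0 4 times. The antiderivative of snap, with j(0) = 0, gives jerk: j(t) = 0. The antiderivative of jerk is acceleration. Using a(0) = -9, we get a(t) = -9. The integral of acceleration is velocity. Using v(0) = 6, we get v(t) = 6 - 9·t. The antiderivative of velocity, with x(0) = 12, gives position: x(t) = -9·t^2/2 + 6·t + 12. Using x(t) = -9·t^2/2 + 6·t + 12 and substituting t = 1, we find x = 27/2.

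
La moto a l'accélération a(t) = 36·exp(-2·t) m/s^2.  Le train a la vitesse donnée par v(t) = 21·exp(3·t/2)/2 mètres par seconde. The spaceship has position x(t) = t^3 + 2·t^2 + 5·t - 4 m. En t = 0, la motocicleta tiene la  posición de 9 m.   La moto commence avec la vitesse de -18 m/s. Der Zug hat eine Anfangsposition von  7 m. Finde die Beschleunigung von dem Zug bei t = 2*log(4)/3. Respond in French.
Pour résoudre ceci, nous devons prendre 1 dérivée de notre équation de la vitesse v(t) = 21·exp(3·t/2)/2. En dérivant la vitesse, nous obtenons l'accélération: a(t) = 63·exp(3·t/2)/4. En utilisant a(t) = 63·exp(3·t/2)/4 et en substituant t = 2*log(4)/3, nous trouvons a = 63.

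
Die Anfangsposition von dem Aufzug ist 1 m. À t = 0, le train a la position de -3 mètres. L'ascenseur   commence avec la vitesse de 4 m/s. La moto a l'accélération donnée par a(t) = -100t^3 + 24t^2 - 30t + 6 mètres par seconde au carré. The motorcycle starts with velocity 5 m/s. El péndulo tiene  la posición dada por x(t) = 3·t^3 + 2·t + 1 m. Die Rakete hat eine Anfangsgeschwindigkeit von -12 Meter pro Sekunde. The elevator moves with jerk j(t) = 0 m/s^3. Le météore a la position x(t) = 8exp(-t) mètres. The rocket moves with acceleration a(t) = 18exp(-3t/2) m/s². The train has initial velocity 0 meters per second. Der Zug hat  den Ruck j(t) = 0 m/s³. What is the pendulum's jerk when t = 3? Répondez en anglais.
We must differentiate our position equation x(t) = 3·t^3 + 2·t + 1 3 times. Differentiating position, we get velocity: v(t) = 9·t^2 + 2. Differentiating velocity, we get acceleration: a(t) = 18·t. The derivative of acceleration gives jerk: j(t) = 18. We have jerk j(t) = 18. Substituting t = 3: j(3) = 18.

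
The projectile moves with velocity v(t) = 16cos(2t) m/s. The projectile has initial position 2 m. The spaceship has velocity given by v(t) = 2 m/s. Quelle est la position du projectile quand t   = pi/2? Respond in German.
Um dies zu lösen, müssen wir 1 Integral unserer Gleichung für die Geschwindigkeit v(t) = 16·cos(2·t) finden. Die Stammfunktion von der Geschwindigkeit, mit x(0) = 2, ergibt die Position: x(t) = 8·sin(2·t) + 2. Wir haben die Position x(t) = 8·sin(2·t) + 2. Durch Einsetzen von t = pi/2: x(pi/2) = 2.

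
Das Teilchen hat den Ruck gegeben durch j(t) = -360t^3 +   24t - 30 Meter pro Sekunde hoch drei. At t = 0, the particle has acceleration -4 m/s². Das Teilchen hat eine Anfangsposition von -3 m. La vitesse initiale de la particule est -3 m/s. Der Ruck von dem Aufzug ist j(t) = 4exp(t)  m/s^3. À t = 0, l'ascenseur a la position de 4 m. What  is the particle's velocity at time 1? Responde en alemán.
Um dies zu lösen, müssen wir 2 Stammfunktionen unserer Gleichung für den Ruck j(t) = -360·t^3 + 24·t - 30 finden. Mit ∫j(t)dt und Anwendung von a(0) = -4, finden wir a(t) = -90·t^4 + 12·t^2 - 30·t - 4. Das Integral von der Beschleunigung ist die Geschwindigkeit. Mit v(0) = -3 erhalten wir v(t) = -18·t^5 + 4·t^3 - 15·t^2 - 4·t - 3. Mit v(t) = -18·t^5 + 4·t^3 - 15·t^2 - 4·t - 3 und Einsetzen von t = 1, finden wir v = -36.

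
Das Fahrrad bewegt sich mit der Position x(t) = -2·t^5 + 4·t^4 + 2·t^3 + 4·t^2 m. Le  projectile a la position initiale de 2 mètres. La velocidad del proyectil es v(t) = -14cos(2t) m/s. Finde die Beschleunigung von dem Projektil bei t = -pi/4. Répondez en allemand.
Wir müssen unsere Gleichung für die Geschwindigkeit v(t) = -14·cos(2·t) 1-mal ableiten. Mit d/dt von v(t) finden wir a(t) = 28·sin(2·t). Mit a(t) = 28·sin(2·t) und Einsetzen von t = -pi/4, finden wir a = -28.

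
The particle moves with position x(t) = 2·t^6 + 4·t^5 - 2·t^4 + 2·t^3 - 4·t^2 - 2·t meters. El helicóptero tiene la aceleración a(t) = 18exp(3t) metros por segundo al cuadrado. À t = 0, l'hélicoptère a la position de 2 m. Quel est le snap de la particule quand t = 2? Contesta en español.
Para resolver esto, necesitamos tomar 4 derivadas de nuestra ecuación de la posición x(t) = 2·t^6 + 4·t^5 - 2·t^4 + 2·t^3 - 4·t^2 - 2·t. La derivada de la posición da la velocidad: v(t) = 12·t^5 + 20·t^4 - 8·t^3 + 6·t^2 - 8·t - 2. La derivada de la velocidad da la aceleración: a(t) = 60·t^4 + 80·t^3 - 24·t^2 + 12·t - 8. Derivando la aceleración, obtenemos la sacudida: j(t) = 240·t^3 + 240·t^2 - 48·t + 12. Derivando la sacudida, obtenemos el snap: s(t) = 720·t^2 + 480·t - 48. Tenemos el snap s(t) = 720·t^2 + 480·t - 48. Sustituyendo t = 2: s(2) = 3792.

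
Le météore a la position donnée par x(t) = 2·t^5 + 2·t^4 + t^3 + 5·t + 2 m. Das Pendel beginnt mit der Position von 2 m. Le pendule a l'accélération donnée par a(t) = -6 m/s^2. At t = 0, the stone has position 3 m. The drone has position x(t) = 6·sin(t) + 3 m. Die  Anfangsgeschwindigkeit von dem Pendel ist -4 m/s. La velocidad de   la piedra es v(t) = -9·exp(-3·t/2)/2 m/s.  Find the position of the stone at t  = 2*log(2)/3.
Starting from velocity v(t) = -9·exp(-3·t/2)/2, we take 1 antiderivative. Finding the integral of v(t) and using x(0) = 3: x(t) = 3·exp(-3·t/2). We have position x(t) = 3·exp(-3·t/2). Substituting t = 2*log(2)/3: x(2*log(2)/3) = 3/2.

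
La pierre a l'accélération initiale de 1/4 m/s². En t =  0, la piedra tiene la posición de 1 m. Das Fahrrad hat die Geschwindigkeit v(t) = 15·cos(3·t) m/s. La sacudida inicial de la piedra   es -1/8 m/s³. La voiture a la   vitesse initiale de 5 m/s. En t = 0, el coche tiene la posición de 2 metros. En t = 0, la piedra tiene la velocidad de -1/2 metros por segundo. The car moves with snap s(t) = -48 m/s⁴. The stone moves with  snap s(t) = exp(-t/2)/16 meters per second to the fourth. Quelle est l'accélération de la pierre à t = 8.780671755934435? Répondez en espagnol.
Debemos encontrar la integral de nuestra ecuación del snap s(t) = exp(-t/2)/16 2 veces. Integrando el snap y usando la condición inicial j(0) = -1/8, obtenemos j(t) = -exp(-t/2)/8. La antiderivada de la sacudida, con a(0) = 1/4, da la aceleración: a(t) = exp(-t/2)/4. De la ecuación de la aceleración a(t) = exp(-t/2)/4, sustituimos t = 8.780671755934435 para obtener a = 0.00309914119703263.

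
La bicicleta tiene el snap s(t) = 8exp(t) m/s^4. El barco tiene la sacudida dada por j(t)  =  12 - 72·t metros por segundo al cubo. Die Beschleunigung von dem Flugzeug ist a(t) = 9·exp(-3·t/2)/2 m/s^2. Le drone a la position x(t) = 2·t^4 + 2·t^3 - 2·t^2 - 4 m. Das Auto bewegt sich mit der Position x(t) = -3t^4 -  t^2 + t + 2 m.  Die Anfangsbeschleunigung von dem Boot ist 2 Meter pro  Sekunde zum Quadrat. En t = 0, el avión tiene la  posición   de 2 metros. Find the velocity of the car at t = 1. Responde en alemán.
Ausgehend von der Position x(t) = -3·t^4 - t^2 + t + 2, nehmen wir 1 Ableitung. Mit d/dt von x(t) finden wir v(t) = -12·t^3 - 2·t + 1. Wir haben die Geschwindigkeit v(t) = -12·t^3 - 2·t + 1. Durch Einsetzen von t = 1: v(1) = -13.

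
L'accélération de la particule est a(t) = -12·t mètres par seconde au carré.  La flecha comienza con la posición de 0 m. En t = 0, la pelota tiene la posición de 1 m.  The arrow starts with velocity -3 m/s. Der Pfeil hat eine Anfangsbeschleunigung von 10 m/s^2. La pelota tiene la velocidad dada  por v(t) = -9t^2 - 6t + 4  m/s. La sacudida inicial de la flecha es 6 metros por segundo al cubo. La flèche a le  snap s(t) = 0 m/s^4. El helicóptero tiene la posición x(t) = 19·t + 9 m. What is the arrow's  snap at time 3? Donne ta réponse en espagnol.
De la ecuación del snap s(t) = 0, sustituimos t = 3 para obtener s = 0.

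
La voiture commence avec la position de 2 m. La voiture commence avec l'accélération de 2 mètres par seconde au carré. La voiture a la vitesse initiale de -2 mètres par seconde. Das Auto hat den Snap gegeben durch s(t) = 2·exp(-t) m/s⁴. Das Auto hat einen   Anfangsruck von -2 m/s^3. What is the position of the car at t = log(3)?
We must find the antiderivative of our snap equation s(t) = 2·exp(-t) 4 times. The antiderivative of snap is jerk. Using j(0) = -2, we get j(t) = -2·exp(-t). Integrating jerk and using the initial condition a(0) = 2, we get a(t) = 2·exp(-t). Finding the antiderivative of a(t) and using v(0) = -2: v(t) = -2·exp(-t). Taking ∫v(t)dt and applying x(0) = 2, we find x(t) = 2·exp(-t). We have position x(t) = 2·exp(-t). Substituting t = log(3): x(log(3)) = 2/3.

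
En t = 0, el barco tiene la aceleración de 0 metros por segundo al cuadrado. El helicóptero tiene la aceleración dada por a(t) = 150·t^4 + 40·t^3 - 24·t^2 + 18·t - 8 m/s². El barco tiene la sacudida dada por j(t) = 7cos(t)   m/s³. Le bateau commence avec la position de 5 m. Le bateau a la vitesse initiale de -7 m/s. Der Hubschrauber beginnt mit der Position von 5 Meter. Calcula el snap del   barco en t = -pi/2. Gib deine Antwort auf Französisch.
En partant du jerk j(t) = 7·cos(t), nous prenons 1 dérivée. La dérivée du jerk donne le snap: s(t) = -7·sin(t). En utilisant s(t) = -7·sin(t) et en substituant t = -pi/2, nous trouvons s = 7.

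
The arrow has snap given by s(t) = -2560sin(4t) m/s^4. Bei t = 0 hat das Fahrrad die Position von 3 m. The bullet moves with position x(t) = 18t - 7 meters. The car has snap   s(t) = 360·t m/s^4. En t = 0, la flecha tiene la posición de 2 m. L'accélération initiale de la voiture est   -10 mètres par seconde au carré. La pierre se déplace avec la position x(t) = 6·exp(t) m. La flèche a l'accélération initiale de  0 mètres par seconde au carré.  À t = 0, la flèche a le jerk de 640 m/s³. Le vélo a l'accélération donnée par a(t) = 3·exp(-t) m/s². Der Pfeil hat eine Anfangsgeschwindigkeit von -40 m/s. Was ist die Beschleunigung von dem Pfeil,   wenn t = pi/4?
Wir müssen unsere Gleichung für den Snap s(t) = -2560·sin(4·t) 2-mal integrieren. Mit ∫s(t)dt und Anwendung von j(0) = 640, finden wir j(t) = 640·cos(4·t). Die Stammfunktion von dem Ruck, mit a(0) = 0, ergibt die Beschleunigung: a(t) = 160·sin(4·t). Wir haben die Beschleunigung a(t) = 160·sin(4·t). Durch Einsetzen von t = pi/4: a(pi/4) = 0.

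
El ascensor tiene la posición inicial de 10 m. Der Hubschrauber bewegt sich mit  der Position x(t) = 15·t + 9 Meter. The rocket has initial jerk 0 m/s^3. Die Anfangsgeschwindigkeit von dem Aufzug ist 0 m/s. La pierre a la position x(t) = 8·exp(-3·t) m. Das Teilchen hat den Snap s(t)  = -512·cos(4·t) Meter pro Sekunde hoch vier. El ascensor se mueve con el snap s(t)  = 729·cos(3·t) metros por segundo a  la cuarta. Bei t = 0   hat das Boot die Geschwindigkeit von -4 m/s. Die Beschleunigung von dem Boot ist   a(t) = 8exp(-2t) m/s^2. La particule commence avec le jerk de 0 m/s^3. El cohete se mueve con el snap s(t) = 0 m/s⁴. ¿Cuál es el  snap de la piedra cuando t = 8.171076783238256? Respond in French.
En partant de la position x(t) = 8·exp(-3·t), nous prenons 4 dérivées. La dérivée de la position donne la vitesse: v(t) = -24·exp(-3·t). La dérivée de la vitesse donne l'accélération: a(t) = 72·exp(-3·t). En prenant d/dt de a(t), nous trouvons j(t) = -216·exp(-3·t). En prenant d/dt de j(t), nous trouvons s(t) = 648·exp(-3·t). Nous avons le snap s(t) = 648·exp(-3·t). En substituant t = 8.171076783238256: s(8.171076783238256) = 1.46424696110180E-8.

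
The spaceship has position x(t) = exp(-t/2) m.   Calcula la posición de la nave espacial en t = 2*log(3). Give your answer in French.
En utilisant x(t) = exp(-t/2) et en substituant t = 2*log(3), nous trouvons x = 1/3.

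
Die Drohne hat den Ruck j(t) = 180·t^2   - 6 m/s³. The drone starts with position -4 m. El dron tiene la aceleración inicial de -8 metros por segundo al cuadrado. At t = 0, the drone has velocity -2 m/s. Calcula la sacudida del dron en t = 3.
Tenemos la sacudida j(t) = 180·t^2 - 6. Sustituyendo t = 3: j(3) = 1614.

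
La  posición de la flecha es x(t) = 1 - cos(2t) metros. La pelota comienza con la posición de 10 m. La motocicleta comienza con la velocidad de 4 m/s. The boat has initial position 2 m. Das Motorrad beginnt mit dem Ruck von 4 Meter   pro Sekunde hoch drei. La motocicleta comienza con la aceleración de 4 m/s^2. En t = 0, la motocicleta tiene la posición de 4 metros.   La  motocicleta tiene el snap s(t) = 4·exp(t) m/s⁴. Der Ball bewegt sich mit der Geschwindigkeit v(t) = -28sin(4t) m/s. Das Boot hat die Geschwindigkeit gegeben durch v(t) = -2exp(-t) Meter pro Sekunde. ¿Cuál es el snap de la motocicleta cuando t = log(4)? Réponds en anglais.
Using s(t) = 4·exp(t) and substituting t = log(4), we find s = 16.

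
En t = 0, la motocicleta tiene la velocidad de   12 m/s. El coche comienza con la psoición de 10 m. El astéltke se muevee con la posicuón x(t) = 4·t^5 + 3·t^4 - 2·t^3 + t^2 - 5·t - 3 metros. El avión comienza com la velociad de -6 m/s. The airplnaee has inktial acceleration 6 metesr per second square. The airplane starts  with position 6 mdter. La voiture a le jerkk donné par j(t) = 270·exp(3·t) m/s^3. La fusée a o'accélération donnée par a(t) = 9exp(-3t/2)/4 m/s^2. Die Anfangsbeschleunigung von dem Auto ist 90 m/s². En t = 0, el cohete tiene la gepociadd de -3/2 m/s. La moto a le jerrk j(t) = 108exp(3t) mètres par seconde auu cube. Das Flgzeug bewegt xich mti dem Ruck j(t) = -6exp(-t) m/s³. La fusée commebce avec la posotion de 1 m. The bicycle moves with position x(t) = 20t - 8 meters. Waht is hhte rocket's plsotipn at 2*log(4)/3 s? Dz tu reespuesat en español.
Debemos encontrar la antiderivada de nuestra ecuación de la aceleración a(t) = 9·exp(-3·t/2)/4 2 veces. Integrando la aceleración y usando la condición inicial v(0) = -3/2, obtenemos v(t) = -3·exp(-3·t/2)/2. La antiderivada de la velocidad, con x(0) = 1, da la posición: x(t) = exp(-3·t/2). De la ecuación de la posición x(t) = exp(-3·t/2), sustituimos t = 2*log(4)/3 para obtener x = 1/4.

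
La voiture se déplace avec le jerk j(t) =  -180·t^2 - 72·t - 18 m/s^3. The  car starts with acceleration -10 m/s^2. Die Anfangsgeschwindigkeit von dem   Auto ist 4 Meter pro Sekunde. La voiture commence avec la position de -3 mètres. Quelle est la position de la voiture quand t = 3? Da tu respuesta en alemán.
Wir müssen unsere Gleichung für den Ruck j(t) = -180·t^2 - 72·t - 18 3-mal integrieren. Das Integral von dem Ruck, mit a(0) = -10, ergibt die Beschleunigung: a(t) = -60·t^3 - 36·t^2 - 18·t - 10. Das Integral von der Beschleunigung ist die Geschwindigkeit. Mit v(0) = 4 erhalten wir v(t) = -15·t^4 - 12·t^3 - 9·t^2 - 10·t + 4. Durch Integration von der Geschwindigkeit und Verwendung der Anfangsbedingung x(0) = -3, erhalten wir x(t) = -3·t^5 - 3·t^4 - 3·t^3 - 5·t^2 + 4·t - 3. Wir haben die Position x(t) = -3·t^5 - 3·t^4 - 3·t^3 - 5·t^2 + 4·t - 3. Durch Einsetzen von t = 3: x(3) = -1089.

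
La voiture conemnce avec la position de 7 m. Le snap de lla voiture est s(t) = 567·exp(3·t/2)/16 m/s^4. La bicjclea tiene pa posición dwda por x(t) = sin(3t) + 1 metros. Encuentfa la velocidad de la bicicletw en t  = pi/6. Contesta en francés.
Pour résoudre ceci, nous devons prendre 1 dérivée de notre équation de la position x(t) = sin(3·t) + 1. La dérivée de la position donne la vitesse: v(t) = 3·cos(3·t). De l'équation de la vitesse v(t) = 3·cos(3·t), nous substituons t = pi/6 pour obtenir v = 0.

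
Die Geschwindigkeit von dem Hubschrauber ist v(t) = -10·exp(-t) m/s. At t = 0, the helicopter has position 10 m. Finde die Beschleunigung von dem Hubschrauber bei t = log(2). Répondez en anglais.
We must differentiate our velocity equation v(t) = -10·exp(-t) 1 time. The derivative of velocity gives acceleration: a(t) = 10·exp(-t). We have acceleration a(t) = 10·exp(-t). Substituting t = log(2): a(log(2)) = 5.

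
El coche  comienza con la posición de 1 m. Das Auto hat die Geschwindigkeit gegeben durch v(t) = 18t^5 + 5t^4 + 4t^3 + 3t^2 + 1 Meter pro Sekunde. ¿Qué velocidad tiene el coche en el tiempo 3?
De la ecuación de la velocidad v(t) = 18·t^5 + 5·t^4 + 4·t^3 + 3·t^2 + 1, sustituimos t = 3 para obtener v = 4915.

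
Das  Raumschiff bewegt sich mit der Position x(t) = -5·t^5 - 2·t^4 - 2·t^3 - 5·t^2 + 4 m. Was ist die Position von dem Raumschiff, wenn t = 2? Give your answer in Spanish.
Tenemos la posición x(t) = -5·t^5 - 2·t^4 - 2·t^3 - 5·t^2 + 4. Sustituyendo t = 2: x(2) = -224.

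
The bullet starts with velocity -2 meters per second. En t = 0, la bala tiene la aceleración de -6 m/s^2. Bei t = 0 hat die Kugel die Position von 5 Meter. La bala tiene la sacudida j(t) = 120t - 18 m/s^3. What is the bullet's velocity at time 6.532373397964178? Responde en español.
Necesitamos integrar nuestra ecuación de la sacudida j(t) = 120·t - 18 2 veces. Tomando ∫j(t)dt y aplicando a(0) = -6, encontramos a(t) = 60·t^2 - 18·t - 6. La integral de la aceleración es la velocidad. Usando v(0) = -2, obtenemos v(t) = 20·t^3 - 9·t^2 - 6·t - 2. De la ecuación de la velocidad v(t) = 20·t^3 - 9·t^2 - 6·t - 2, sustituimos t = 6.532373397964178 para obtener v = 5149.73461651719.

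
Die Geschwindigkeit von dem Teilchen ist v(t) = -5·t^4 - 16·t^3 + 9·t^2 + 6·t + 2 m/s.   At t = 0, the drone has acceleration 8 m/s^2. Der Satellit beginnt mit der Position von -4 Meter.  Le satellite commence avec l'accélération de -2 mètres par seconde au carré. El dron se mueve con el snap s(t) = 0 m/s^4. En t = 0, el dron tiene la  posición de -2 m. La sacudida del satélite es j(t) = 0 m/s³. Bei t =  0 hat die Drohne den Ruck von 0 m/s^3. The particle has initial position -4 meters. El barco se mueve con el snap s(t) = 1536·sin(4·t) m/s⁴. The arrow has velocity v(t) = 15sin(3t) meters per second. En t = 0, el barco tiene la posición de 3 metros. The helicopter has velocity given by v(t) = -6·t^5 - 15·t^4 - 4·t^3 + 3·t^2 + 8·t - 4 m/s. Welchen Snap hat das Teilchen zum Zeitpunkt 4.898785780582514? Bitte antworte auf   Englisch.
To solve this, we need to take 3 derivatives of our velocity equation v(t) = -5·t^4 - 16·t^3 + 9·t^2 + 6·t + 2. Taking d/dt of v(t), we find a(t) = -20·t^3 - 48·t^2 + 18·t + 6. The derivative of acceleration gives jerk: j(t) = -60·t^2 - 96·t + 18. Differentiating jerk, we get snap: s(t) = -120·t - 96. We have snap s(t) = -120·t - 96. Substituting t = 4.898785780582514: s(4.898785780582514) = -683.854293669902.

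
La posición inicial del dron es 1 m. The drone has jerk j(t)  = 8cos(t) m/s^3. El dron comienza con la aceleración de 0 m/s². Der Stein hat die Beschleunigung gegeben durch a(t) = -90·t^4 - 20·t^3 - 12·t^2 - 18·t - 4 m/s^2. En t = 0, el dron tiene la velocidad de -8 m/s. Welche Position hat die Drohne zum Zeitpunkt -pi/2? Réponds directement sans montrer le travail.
Bei t = -pi/2, x = 9.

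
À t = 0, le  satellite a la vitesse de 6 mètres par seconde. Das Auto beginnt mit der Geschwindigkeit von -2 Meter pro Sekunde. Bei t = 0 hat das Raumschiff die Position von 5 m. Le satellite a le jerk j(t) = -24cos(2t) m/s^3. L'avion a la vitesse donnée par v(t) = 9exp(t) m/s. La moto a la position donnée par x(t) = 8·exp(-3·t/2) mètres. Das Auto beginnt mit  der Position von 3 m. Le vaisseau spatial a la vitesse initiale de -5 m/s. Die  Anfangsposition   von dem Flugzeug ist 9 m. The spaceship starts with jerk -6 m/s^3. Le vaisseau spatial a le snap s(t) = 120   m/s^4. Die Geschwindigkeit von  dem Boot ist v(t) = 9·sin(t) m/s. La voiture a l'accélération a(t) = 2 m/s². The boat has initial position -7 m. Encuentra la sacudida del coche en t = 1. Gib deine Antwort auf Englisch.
We must differentiate our acceleration equation a(t) = 2 1 time. The derivative of acceleration gives jerk: j(t) = 0. We have jerk j(t) = 0. Substituting t = 1: j(1) = 0.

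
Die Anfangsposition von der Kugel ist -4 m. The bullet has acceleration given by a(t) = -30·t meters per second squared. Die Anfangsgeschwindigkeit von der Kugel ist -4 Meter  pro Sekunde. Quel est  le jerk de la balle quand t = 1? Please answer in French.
Pour résoudre ceci, nous devons prendre 1 dérivée de notre équation de l'accélération a(t) = -30·t. En prenant d/dt de a(t), nous trouvons j(t) = -30. Nous avons le jerk j(t) = -30. En substituant t = 1: j(1) = -30.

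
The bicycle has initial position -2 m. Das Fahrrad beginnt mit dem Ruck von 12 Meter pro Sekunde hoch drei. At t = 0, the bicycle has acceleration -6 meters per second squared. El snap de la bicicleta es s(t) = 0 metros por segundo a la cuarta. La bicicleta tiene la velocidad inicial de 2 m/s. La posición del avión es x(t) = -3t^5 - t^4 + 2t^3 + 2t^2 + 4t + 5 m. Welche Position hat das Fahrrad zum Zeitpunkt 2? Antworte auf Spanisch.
Para resolver esto, necesitamos tomar 4 antiderivadas de nuestra ecuación del snap s(t) = 0. Integrando el snap y usando la condición inicial j(0) = 12, obtenemos j(t) = 12. La integral de la sacudida es la aceleración. Usando a(0) = -6, obtenemos a(t) = 12·t - 6. La integral de la aceleración es la velocidad. Usando v(0) = 2, obtenemos v(t) = 6·t^2 - 6·t + 2. La antiderivada de la velocidad, con x(0) = -2, da la posición: x(t) = 2·t^3 - 3·t^2 + 2·t - 2. De la ecuación de la posición x(t) = 2·t^3 - 3·t^2 + 2·t - 2, sustituimos t = 2 para obtener x = 6.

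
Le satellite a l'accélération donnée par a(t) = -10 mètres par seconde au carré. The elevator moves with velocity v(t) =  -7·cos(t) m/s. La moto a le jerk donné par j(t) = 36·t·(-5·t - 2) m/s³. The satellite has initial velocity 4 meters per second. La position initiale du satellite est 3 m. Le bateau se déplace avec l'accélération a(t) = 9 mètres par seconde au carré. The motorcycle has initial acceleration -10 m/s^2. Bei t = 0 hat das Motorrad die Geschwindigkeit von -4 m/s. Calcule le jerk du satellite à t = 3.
Pour résoudre ceci, nous devons prendre 1 dérivée de notre équation de l'accélération a(t) = -10. En dérivant l'accélération, nous obtenons le jerk: j(t) = 0. De l'équation du jerk j(t) = 0, nous substituons t = 3 pour obtenir j = 0.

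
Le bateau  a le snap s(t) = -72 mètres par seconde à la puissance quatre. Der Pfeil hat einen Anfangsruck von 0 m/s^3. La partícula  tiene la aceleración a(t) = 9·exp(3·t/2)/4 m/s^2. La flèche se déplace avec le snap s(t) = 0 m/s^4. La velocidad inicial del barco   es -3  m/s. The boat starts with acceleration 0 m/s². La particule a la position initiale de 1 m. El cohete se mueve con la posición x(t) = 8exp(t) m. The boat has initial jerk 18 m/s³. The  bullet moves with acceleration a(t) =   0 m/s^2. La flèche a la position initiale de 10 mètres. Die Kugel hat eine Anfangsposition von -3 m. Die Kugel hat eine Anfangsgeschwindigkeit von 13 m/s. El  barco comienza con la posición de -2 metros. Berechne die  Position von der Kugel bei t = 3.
Wir müssen unsere Gleichung für die Beschleunigung a(t) = 0 2-mal integrieren. Die Stammfunktion von der Beschleunigung, mit v(0) = 13, ergibt die Geschwindigkeit: v(t) = 13. Das Integral von der Geschwindigkeit, mit x(0) = -3, ergibt die Position: x(t) = 13·t - 3. Wir haben die Position x(t) = 13·t - 3. Durch Einsetzen von t = 3: x(3) = 36.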